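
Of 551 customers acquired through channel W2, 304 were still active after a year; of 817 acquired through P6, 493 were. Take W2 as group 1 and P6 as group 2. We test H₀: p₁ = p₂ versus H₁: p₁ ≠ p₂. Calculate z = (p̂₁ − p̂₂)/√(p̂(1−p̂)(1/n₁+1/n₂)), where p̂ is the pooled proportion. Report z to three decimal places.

z = -1.902

p̂₁ = 304/551 ≈ 0.551724, p̂₂ = 493/817 ≈ 0.603427.
Pooled p̂ = (304+493)/(551+817) = 797/1368 = 0.582602.
SE = √(p̂(1−p̂)(1/n₁+1/n₂)) = √(0.582602·0.417398·0.00303887) = √(0.000738983) = 0.027184.
z = (0.551724 − 0.603427)/0.027184 = -0.051703/0.027184 = -1.902.
Two-sided p-value ≈ 2·Φ(−1.902) = 0.0572.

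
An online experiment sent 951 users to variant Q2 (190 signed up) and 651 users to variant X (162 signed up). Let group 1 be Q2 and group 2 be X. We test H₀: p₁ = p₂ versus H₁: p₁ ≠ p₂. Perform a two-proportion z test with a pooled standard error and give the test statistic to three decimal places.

p̂₁ = 190/951 = 0.199790, p̂₂ = 162/651 = 0.248848.
Pooled p̂ = (190+162)/(951+651) = 352/1602 = 0.219725.
SE = √(0.171446 × 0.00258762) = 0.021063.
z = (0.199790 − 0.248848)/0.021063 = -0.049058/0.021063 = -2.329.
p-value = 2·P(Z > 2.329) ≈ 0.0199.

z = -2.329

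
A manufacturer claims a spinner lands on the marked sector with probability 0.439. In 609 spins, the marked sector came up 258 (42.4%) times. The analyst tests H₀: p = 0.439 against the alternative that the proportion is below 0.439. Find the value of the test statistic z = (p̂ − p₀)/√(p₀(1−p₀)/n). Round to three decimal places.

z = -0.764

p̂ = 258/609 = 0.423645.
Under H₀, SE = √(0.439·0.561/609) = √(0.000404399) = 0.020110.
z = (0.423645 − 0.439)/0.020110 = -0.015355/0.020110 = -0.764.
p-value = P(Z < -0.764) ≈ 0.2226.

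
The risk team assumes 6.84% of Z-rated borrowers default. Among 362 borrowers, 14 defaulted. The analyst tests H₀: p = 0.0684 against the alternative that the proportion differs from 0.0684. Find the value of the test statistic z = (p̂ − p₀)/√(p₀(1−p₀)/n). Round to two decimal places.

z = -2.24

p̂ = 14/362 ≈ 0.03867.
SE = √(p₀(1−p₀)/n) = √(0.063721/362) = 0.01327.
z = (0.03867 − 0.0684)/0.01327 = -0.02973/0.01327 = -2.24.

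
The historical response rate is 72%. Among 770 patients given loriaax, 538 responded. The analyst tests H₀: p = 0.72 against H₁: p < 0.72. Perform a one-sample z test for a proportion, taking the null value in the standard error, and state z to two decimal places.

p̂ = 538/770 = 0.69870.
Standard error under H₀: √(0.72×0.28/770) = 0.01618.
z = (0.69870 − 0.72)/0.01618 = -0.02130/0.01618 = -1.32.
p-value = P(Z < -1.316) ≈ 0.0940.

z = -1.32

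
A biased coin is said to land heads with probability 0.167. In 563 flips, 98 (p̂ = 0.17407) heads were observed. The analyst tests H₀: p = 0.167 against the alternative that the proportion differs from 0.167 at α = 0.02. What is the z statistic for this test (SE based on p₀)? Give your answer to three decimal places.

z = 0.450

p̂ = 98/563 ≈ 0.17407.
Standard error under H₀: √(0.167×0.833/563) = 0.01572.
z = (0.17407 − 0.167)/0.01572 = 0.00707/0.01572 = 0.450.
Two-sided p-value ≈ 2·Φ(−0.450) = 0.6530; since p > α = 0.02, fail to reject H₀.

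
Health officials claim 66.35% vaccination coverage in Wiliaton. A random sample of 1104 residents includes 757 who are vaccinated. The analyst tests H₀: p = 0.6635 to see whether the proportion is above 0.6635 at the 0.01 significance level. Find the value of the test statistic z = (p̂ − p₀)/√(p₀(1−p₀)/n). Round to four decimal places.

z = 1.5603

p̂ = 757/1104 ≈ 0.6856884.
Under H₀, SE = √(0.6635·0.3365/1104) = √(0.000202235) = 0.0142209.
z = (0.6856884 − 0.6635)/0.0142209 = 0.0221884/0.0142209 = 1.5603.
p-value = P(Z > 1.560) ≈ 0.0593, so at α = 0.01 we fail to reject H₀.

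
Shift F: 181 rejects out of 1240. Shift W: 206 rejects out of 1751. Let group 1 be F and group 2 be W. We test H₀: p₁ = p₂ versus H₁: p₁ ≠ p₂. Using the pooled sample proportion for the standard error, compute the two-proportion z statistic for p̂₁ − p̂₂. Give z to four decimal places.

z = 2.2735

p̂₁ = 181/1240 ≈ 0.145968, p̂₂ = 206/1751 ≈ 0.117647.
Pooled p̂ = (181+206)/(1240+1751) = 387/2991 = 0.129388.
SE = √(p̂(1−p̂)(1/n₁+1/n₂)) = √(0.129388·0.870612·0.00137755) = √(0.000155177) = 0.012457.
z = (0.145968 − 0.117647)/0.012457 = 0.028321/0.012457 = 2.2735.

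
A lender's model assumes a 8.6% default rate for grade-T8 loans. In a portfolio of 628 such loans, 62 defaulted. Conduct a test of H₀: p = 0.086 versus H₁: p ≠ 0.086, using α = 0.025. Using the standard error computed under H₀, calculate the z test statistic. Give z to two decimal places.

z = 1.14

p̂ = 62/628 ≈ 0.09873.
Standard error under H₀: √(0.086×0.914/628) = 0.01119.
z = (0.09873 − 0.086)/0.01119 = 0.01273/0.01119 = 1.14.
p-value = 2·P(Z > 1.138) ≈ 0.2553, so at α = 0.025 we fail to reject H₀.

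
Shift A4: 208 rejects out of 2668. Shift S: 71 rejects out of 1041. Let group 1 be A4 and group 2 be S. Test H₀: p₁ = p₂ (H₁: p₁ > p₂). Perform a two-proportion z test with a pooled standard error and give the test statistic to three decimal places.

z = 1.012

p̂₁ = 208/2668 ≈ 0.07796, p̂₂ = 71/1041 ≈ 0.06820.
Pooled p̂ = (208+71)/(2668+1041) = 279/3709 = 0.07522.
SE = √(p̂(1−p̂)(1/n₁+1/n₂)) = √(0.07522·0.92478·0.00133543) = √(9.28977e-05) = 0.00964.
z = (0.07796 − 0.06820)/0.00964 = 0.00976/0.00964 = 1.012.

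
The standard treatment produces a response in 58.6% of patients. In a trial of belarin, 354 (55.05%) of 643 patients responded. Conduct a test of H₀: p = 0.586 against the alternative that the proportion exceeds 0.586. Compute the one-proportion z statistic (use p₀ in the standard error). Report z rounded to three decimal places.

z = -1.825

p̂ = 354/643 = 0.550544.
SE = √(p₀(1−p₀)/n) = √(0.2426/643) = 0.019424.
z = (0.550544 − 0.586)/0.019424 = -0.035456/0.019424 = -1.825.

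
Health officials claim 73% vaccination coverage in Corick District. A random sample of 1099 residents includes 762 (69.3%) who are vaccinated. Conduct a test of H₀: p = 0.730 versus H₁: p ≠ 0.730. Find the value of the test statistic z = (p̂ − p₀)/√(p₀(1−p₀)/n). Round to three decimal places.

p̂ = 762/1099 = 0.69336.
SE = √(p₀(1−p₀)/n) = √(0.1971/1099) = 0.01339.
z = (0.69336 − 0.73)/0.01339 = -0.03664/0.01339 = -2.736.
Two-sided p-value ≈ 2·Φ(−2.736) = 0.0062.

z = -2.736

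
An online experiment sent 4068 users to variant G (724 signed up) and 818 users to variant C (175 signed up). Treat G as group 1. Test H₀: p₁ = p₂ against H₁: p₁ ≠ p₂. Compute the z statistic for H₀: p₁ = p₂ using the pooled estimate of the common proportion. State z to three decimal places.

p̂₁ = 724/4068 = 0.17797, p̂₂ = 175/818 = 0.21394.
Pooled p̂ = (724+175)/(4068+818) = 899/4886 = 0.18400.
SE = √(p̂(1−p̂)(1/n₁+1/n₂)) = √(0.18400·0.81600·0.00146831) = √(0.000220454) = 0.01485.
z = (0.17797 − 0.21394)/0.01485 = -0.03597/0.01485 = -2.422.

z = -2.422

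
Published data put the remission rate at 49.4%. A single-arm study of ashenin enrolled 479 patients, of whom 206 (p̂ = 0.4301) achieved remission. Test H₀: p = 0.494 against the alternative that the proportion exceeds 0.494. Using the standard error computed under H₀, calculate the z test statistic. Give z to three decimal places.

z = -2.799

p̂ = 206/479 ≈ 0.43006.
Under H₀, SE = √(0.494·0.506/479) = √(0.000521846) = 0.02284.
z = (0.43006 − 0.494)/0.02284 = -0.06394/0.02284 = -2.799.
p-value = P(Z > -2.799) ≈ 0.9974.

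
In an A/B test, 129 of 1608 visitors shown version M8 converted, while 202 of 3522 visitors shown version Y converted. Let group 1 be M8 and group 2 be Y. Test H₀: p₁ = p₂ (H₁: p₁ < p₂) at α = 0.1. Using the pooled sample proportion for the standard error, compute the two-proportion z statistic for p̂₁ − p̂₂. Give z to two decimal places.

z = 3.09

p̂₁ = 129/1608 = 0.08022, p̂₂ = 202/3522 = 0.05735.
Pooled p̂ = (129+202)/(1608+3522) = 331/5130 = 0.06452.
SE = √(0.0603593 × 0.00090582) = 0.00739.
z = (0.08022 − 0.05735)/0.00739 = 0.02287/0.00739 = 3.09.
p-value = P(Z < 3.093) ≈ 0.9990. With α = 0.1, fail to reject H₀.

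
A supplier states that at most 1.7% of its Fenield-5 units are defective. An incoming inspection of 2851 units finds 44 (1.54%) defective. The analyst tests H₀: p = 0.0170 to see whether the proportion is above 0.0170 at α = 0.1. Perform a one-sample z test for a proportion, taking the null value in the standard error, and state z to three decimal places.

z = -0.647

p̂ = 44/2851 ≈ 0.015433.
Standard error under H₀: √(0.017×0.983/2851) = 0.002421.
z = (0.015433 − 0.017)/0.002421 = -0.001567/0.002421 = -0.647.
p-value = P(Z > -0.647) ≈ 0.7412; since p > α = 0.1, fail to reject H₀.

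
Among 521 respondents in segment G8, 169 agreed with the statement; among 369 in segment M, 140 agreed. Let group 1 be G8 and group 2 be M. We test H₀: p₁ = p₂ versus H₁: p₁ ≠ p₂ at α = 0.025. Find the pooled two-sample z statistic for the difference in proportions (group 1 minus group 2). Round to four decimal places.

z = -1.6988

p̂₁ = 169/521 ≈ 0.324376, p̂₂ = 140/369 ≈ 0.379404.
Pooled p̂ = (169+140)/(521+369) = 309/890 = 0.347191.
SE = √(0.226649 × 0.00462941) = 0.032392.
z = (0.324376 − 0.379404)/0.032392 = -0.055028/0.032392 = -1.6988.
p-value = 2·P(Z > 1.699) ≈ 0.0894; since p > α = 0.025, fail to reject H₀.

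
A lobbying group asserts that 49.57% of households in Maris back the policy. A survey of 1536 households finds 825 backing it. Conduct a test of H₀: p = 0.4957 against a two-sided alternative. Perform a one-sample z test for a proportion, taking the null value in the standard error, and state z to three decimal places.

z = 3.246

p̂ = 825/1536 = 0.537109.
SE = √(p₀(1−p₀)/n) = √(0.24998/1536) = 0.012757.
z = (0.537109 − 0.4957)/0.012757 = 0.041409/0.012757 = 3.246.
p-value = 2·P(Z > 3.246) ≈ 0.0012.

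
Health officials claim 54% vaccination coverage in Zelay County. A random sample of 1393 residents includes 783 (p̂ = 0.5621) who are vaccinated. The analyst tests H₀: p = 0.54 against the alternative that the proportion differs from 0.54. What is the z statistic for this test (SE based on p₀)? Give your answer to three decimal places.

z = 1.655

p̂ = 783/1393 = 0.56210.
SE = √(p₀(1−p₀)/n) = √(0.2484/1393) = 0.01335.
z = (0.56210 − 0.54)/0.01335 = 0.02210/0.01335 = 1.655.
p-value = 2·P(Z > 1.655) ≈ 0.0980.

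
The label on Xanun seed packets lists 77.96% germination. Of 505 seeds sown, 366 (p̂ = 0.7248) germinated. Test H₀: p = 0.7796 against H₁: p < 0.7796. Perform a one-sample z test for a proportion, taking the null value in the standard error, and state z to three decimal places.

z = -2.973

p̂ = 366/505 = 0.72475.
Under H₀, SE = √(0.7796·0.2204/505) = √(0.000340245) = 0.01845.
z = (0.72475 − 0.7796)/0.01845 = -0.05485/0.01845 = -2.973.
p-value = P(Z < -2.973) ≈ 0.0015.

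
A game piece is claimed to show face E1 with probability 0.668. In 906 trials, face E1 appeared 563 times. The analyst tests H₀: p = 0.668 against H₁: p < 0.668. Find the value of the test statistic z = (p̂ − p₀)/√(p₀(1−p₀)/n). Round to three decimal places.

p̂ = 563/906 ≈ 0.621413.
Standard error under H₀: √(0.668×0.332/906) = 0.015646.
z = (0.621413 − 0.668)/0.015646 = -0.046587/0.015646 = -2.978.

z = -2.978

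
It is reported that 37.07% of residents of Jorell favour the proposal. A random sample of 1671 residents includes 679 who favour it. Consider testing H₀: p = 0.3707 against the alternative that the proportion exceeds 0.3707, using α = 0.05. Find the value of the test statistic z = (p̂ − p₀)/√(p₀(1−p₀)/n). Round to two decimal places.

p̂ = 679/1671 = 0.4063.
Standard error under H₀: √(0.3707×0.6293/1671) = 0.0118.
z = (0.4063 − 0.3707)/0.0118 = 0.0356/0.0118 = 3.02.
p-value = P(Z > 3.017) ≈ 0.0013, so at α = 0.05 we reject H₀.

z = 3.02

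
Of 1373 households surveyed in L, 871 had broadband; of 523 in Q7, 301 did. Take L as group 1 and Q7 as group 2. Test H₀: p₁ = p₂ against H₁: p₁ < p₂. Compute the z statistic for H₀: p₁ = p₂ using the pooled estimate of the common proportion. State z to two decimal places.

p̂₁ = 871/1373 ≈ 0.6344, p̂₂ = 301/523 ≈ 0.5755.
Pooled p̂ = (871+301)/(1373+523) = 1172/1896 = 0.6181.
SE = √(0.236042 × 0.00264038) = 0.0250.
z = (0.6344 − 0.5755)/0.0250 = 0.0589/0.0250 = 2.36.
p-value = P(Z < 2.357) ≈ 0.9908.

z = 2.36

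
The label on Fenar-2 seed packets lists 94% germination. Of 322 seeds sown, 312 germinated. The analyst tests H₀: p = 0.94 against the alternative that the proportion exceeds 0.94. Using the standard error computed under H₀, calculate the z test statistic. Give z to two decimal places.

z = 2.19

p̂ = 312/322 ≈ 0.9689.
Under H₀, SE = √(0.94·0.06/322) = √(0.000175155) = 0.0132.
z = (0.9689 − 0.94)/0.0132 = 0.0289/0.0132 = 2.19.
p-value = P(Z > 2.187) ≈ 0.0144.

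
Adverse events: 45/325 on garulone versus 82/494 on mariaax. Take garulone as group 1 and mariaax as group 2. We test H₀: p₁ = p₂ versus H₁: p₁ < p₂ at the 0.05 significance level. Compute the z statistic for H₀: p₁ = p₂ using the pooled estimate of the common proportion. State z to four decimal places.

z = -1.0649

p̂₁ = 45/325 = 0.138462, p̂₂ = 82/494 = 0.165992.
Pooled p̂ = (45+82)/(325+494) = 127/819 = 0.155067.
SE = √(p̂(1−p̂)(1/n₁+1/n₂)) = √(0.155067·0.844933·0.00510121) = √(0.000668368) = 0.025853.
z = (0.138462 − 0.165992)/0.025853 = -0.027530/0.025853 = -1.0649.
p-value = P(Z < -1.065) ≈ 0.1435, so at α = 0.05 we fail to reject H₀.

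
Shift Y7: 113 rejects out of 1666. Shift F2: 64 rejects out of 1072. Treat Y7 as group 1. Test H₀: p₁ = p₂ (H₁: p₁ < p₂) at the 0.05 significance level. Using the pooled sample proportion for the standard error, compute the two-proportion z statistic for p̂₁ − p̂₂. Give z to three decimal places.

p̂₁ = 113/1666 ≈ 0.06783, p̂₂ = 64/1072 ≈ 0.05970.
Pooled p̂ = (113+64)/(1666+1072) = 177/2738 = 0.06465.
SE = √(p̂(1−p̂)(1/n₁+1/n₂)) = √(0.06465·0.93535·0.00153308) = √(9.27e-05) = 0.00963.
z = (0.06783 − 0.05970)/0.00963 = 0.00813/0.00963 = 0.844.
p-value = P(Z < 0.844) ≈ 0.8007; since p > α = 0.05, fail to reject H₀.

z = 0.844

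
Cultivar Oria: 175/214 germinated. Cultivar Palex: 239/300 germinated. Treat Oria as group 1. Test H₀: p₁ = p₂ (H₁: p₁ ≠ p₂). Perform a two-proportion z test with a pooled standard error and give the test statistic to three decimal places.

p̂₁ = 175/214 ≈ 0.81776, p̂₂ = 239/300 ≈ 0.79667.
Pooled p̂ = (175+239)/(214+300) = 414/514 = 0.80545.
SE = √(p̂(1−p̂)(1/n₁+1/n₂)) = √(0.80545·0.19455·0.00800623) = √(0.00125459) = 0.03542.
z = (0.81776 − 0.79667)/0.03542 = 0.02109/0.03542 = 0.595.
Two-sided p-value ≈ 2·Φ(−0.595) = 0.5516.

z = 0.595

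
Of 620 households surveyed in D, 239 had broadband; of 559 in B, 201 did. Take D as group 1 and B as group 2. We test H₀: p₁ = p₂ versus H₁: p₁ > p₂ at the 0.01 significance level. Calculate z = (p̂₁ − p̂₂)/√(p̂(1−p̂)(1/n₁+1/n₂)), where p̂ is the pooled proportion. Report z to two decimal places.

p̂₁ = 239/620 ≈ 0.3855, p̂₂ = 201/559 ≈ 0.3596.
Pooled p̂ = (239+201)/(620+559) = 440/1179 = 0.3732.
SE = √(p̂(1−p̂)(1/n₁+1/n₂)) = √(0.3732·0.6268·0.00340181) = √(0.000795756) = 0.0282.
z = (0.3855 − 0.3596)/0.0282 = 0.0259/0.0282 = 0.92.
p-value = P(Z > 0.919) ≈ 0.1791; since p > α = 0.01, fail to reject H₀.

z = 0.92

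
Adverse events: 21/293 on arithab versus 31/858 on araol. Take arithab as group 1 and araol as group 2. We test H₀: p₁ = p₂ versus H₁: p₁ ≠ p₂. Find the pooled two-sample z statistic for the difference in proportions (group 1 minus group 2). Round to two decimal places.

z = 2.53

p̂₁ = 21/293 ≈ 0.07167, p̂₂ = 31/858 ≈ 0.03613.
Pooled p̂ = (21+31)/(293+858) = 52/1151 = 0.04518.
SE = √(p̂(1−p̂)(1/n₁+1/n₂)) = √(0.04518·0.95482·0.00457847) = √(0.000197502) = 0.01405.
z = (0.07167 − 0.03613)/0.01405 = 0.03554/0.01405 = 2.53.
p-value = 2·P(Z > 2.529) ≈ 0.0114.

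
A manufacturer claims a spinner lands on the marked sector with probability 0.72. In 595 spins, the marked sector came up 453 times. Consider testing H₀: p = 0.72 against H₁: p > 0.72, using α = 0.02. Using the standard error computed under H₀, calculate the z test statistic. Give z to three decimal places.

p̂ = 453/595 ≈ 0.76134.
Standard error under H₀: √(0.72×0.28/595) = 0.01841.
z = (0.76134 − 0.72)/0.01841 = 0.04134/0.01841 = 2.246.
p-value = P(Z > 2.246) ≈ 0.0123; since p < α = 0.02, reject H₀.

z = 2.246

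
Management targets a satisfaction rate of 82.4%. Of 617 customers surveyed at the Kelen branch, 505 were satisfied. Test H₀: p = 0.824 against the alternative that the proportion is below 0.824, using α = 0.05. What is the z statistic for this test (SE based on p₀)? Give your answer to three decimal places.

z = -0.360

p̂ = 505/617 = 0.81848.
Under H₀, SE = √(0.824·0.176/617) = √(0.000235047) = 0.01533.
z = (0.81848 − 0.824)/0.01533 = -0.00552/0.01533 = -0.360.
p-value = P(Z < -0.360) ≈ 0.3593, so at α = 0.05 we fail to reject H₀.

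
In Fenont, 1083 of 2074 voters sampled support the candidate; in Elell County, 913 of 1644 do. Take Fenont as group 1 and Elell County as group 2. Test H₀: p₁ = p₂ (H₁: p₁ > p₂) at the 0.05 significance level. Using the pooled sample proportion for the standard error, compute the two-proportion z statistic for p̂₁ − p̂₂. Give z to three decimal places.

z = -2.015

p̂₁ = 1083/2074 ≈ 0.522179, p̂₂ = 913/1644 ≈ 0.555353.
Pooled p̂ = (1083+913)/(2074+1644) = 1996/3718 = 0.536848.
SE = √(0.248642 × 0.00109043) = 0.016466.
z = (0.522179 − 0.555353)/0.016466 = -0.033174/0.016466 = -2.015.
p-value = P(Z > -2.015) ≈ 0.9780. With α = 0.05, fail to reject H₀.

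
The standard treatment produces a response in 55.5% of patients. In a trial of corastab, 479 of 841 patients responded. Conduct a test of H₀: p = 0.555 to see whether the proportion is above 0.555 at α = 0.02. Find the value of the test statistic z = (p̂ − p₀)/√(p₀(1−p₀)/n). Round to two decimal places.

p̂ = 479/841 = 0.5696.
SE = √(p₀(1−p₀)/n) = √(0.24698/841) = 0.0171.
z = (0.5696 − 0.555)/0.0171 = 0.0146/0.0171 = 0.85.
p-value = P(Z > 0.850) ≈ 0.1978. With α = 0.02, fail to reject H₀.

z = 0.85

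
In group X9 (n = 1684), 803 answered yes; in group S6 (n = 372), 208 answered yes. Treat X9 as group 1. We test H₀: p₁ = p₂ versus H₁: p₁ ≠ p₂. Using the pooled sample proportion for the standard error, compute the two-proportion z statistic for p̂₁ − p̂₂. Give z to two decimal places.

z = -2.87

p̂₁ = 803/1684 = 0.47684, p̂₂ = 208/372 = 0.55914.
Pooled p̂ = (803+208)/(1684+372) = 1011/2056 = 0.49173.
SE = √(p̂(1−p̂)(1/n₁+1/n₂)) = √(0.49173·0.50827·0.003282) = √(0.000820275) = 0.02864.
z = (0.47684 − 0.55914)/0.02864 = -0.08230/0.02864 = -2.87.
p-value = 2·P(Z > 2.874) ≈ 0.0041.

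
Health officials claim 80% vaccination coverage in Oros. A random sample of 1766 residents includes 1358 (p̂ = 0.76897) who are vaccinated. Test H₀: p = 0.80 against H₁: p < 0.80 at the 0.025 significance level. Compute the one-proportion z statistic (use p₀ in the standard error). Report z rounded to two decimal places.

z = -3.26

p̂ = 1358/1766 ≈ 0.7690.
SE = √(p₀(1−p₀)/n) = √(0.16/1766) = 0.0095.
z = (0.7690 − 0.8)/0.0095 = -0.0310/0.0095 = -3.26.
p-value = P(Z < -3.260) ≈ 0.0006. With α = 0.025, reject H₀.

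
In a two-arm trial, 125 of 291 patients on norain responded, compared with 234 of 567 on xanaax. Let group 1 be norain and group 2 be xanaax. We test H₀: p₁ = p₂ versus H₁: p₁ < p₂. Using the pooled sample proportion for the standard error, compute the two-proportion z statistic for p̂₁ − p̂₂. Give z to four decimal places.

p̂₁ = 125/291 = 0.429553, p̂₂ = 234/567 = 0.412698.
Pooled p̂ = (125+234)/(291+567) = 359/858 = 0.418415.
SE = √(p̂(1−p̂)(1/n₁+1/n₂)) = √(0.418415·0.581585·0.00520009) = √(0.00126541) = 0.035573.
z = (0.429553 − 0.412698)/0.035573 = 0.016855/0.035573 = 0.4738.

z = 0.4738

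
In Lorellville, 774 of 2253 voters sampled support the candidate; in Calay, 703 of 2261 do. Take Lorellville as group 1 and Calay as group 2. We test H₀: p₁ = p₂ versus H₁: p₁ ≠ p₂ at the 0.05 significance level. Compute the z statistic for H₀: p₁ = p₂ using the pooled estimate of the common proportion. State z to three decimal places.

z = 2.335

p̂₁ = 774/2253 = 0.34354, p̂₂ = 703/2261 = 0.31092.
Pooled p̂ = (774+703)/(2253+2261) = 1477/4514 = 0.32720.
SE = √(0.220142 × 0.000886135) = 0.01397.
z = (0.34354 − 0.31092)/0.01397 = 0.03262/0.01397 = 2.335.
p-value = 2·P(Z > 2.335) ≈ 0.0195. With α = 0.05, reject H₀.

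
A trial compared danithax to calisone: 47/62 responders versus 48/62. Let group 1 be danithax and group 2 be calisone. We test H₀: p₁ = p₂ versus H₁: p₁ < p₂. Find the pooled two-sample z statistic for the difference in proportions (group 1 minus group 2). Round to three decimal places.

z = -0.212

p̂₁ = 47/62 = 0.75806, p̂₂ = 48/62 = 0.77419.
Pooled p̂ = (47+48)/(62+62) = 95/124 = 0.76613.
SE = √(p̂(1−p̂)(1/n₁+1/n₂)) = √(0.76613·0.23387·0.0322581) = √(0.00577985) = 0.07603.
z = (0.75806 − 0.77419)/0.07603 = -0.01613/0.07603 = -0.212.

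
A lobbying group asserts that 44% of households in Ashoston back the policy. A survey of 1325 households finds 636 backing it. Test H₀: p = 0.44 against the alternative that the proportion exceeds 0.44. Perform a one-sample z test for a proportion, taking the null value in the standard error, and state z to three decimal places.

p̂ = 636/1325 ≈ 0.48000.
Under H₀, SE = √(0.44·0.56/1325) = √(0.000185962) = 0.01364.
z = (0.48000 − 0.44)/0.01364 = 0.04000/0.01364 = 2.933.

z = 2.933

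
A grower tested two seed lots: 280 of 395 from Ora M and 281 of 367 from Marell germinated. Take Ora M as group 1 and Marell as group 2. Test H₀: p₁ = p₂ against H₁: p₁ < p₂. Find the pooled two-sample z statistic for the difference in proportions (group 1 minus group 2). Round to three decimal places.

z = -1.778

p̂₁ = 280/395 = 0.70886, p̂₂ = 281/367 = 0.76567.
Pooled p̂ = (280+281)/(395+367) = 561/762 = 0.73622.
SE = √(p̂(1−p̂)(1/n₁+1/n₂)) = √(0.73622·0.26378·0.00525644) = √(0.0010208) = 0.03195.
z = (0.70886 − 0.76567)/0.03195 = -0.05681/0.03195 = -1.778.
p-value = P(Z < -1.778) ≈ 0.0377.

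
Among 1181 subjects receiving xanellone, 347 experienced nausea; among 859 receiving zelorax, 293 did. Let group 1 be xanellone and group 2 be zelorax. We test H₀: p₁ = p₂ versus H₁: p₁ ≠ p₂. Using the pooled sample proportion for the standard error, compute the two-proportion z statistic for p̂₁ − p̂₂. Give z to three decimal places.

p̂₁ = 347/1181 ≈ 0.29382, p̂₂ = 293/859 ≈ 0.34109.
Pooled p̂ = (347+293)/(1181+859) = 640/2040 = 0.31373.
SE = √(0.215302 × 0.00201088) = 0.02081.
z = (0.29382 − 0.34109)/0.02081 = -0.04727/0.02081 = -2.272.
Two-sided p-value ≈ 2·Φ(−2.272) = 0.0231.

z = -2.272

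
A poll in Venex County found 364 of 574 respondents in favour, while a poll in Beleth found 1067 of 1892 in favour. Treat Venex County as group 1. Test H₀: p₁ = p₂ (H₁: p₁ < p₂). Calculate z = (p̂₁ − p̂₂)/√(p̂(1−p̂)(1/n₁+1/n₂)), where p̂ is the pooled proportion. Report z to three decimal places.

p̂₁ = 364/574 ≈ 0.63415, p̂₂ = 1067/1892 ≈ 0.56395.
Pooled p̂ = (364+1067)/(574+1892) = 1431/2466 = 0.58029.
SE = √(p̂(1−p̂)(1/n₁+1/n₂)) = √(0.58029·0.41971·0.0022707) = √(0.000553037) = 0.02352.
z = (0.63415 − 0.56395)/0.02352 = 0.07020/0.02352 = 2.985.
p-value = P(Z < 2.985) ≈ 0.9986.

z = 2.985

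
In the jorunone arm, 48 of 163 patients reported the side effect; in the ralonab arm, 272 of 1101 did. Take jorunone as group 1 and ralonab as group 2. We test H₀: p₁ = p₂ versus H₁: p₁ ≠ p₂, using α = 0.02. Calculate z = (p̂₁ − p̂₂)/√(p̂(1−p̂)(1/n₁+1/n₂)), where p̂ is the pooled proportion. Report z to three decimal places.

p̂₁ = 48/163 ≈ 0.29448, p̂₂ = 272/1101 ≈ 0.24705.
Pooled p̂ = (48+272)/(163+1101) = 320/1264 = 0.25316.
SE = √(p̂(1−p̂)(1/n₁+1/n₂)) = √(0.25316·0.74684·0.00704323) = √(0.00133168) = 0.03649.
z = (0.29448 − 0.24705)/0.03649 = 0.04743/0.03649 = 1.300.
p-value = 2·P(Z > 1.300) ≈ 0.1937, so at α = 0.02 we fail to reject H₀.

z = 1.300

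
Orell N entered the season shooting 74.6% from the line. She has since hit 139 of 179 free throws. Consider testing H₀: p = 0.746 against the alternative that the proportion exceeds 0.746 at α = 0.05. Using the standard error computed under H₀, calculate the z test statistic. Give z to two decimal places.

z = 0.94

p̂ = 139/179 = 0.7765.
SE = √(p₀(1−p₀)/n) = √(0.18948/179) = 0.0325.
z = (0.7765 − 0.746)/0.0325 = 0.0305/0.0325 = 0.94.
p-value = P(Z > 0.939) ≈ 0.1740. With α = 0.05, fail to reject H₀.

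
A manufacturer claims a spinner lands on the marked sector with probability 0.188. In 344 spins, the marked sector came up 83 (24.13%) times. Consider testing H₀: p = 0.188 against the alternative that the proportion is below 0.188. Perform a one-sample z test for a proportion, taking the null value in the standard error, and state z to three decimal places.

p̂ = 83/344 ≈ 0.24128.
SE = √(p₀(1−p₀)/n) = √(0.15266/344) = 0.02107.
z = (0.24128 − 0.188)/0.02107 = 0.05328/0.02107 = 2.529.

z = 2.529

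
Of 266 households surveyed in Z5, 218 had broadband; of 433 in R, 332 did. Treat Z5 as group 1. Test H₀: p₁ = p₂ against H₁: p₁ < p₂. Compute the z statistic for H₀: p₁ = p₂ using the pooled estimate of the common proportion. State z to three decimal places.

z = 1.655

p̂₁ = 218/266 ≈ 0.81955, p̂₂ = 332/433 ≈ 0.76674.
Pooled p̂ = (218+332)/(266+433) = 550/699 = 0.78684.
SE = √(0.167724 × 0.00606887) = 0.03190.
z = (0.81955 − 0.76674)/0.03190 = 0.05281/0.03190 = 1.655.
p-value = P(Z < 1.655) ≈ 0.9510.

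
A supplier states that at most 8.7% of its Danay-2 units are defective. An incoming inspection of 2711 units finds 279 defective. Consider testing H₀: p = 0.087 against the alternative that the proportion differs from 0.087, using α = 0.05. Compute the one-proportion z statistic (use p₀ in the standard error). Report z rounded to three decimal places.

p̂ = 279/2711 ≈ 0.102914.
SE = √(p₀(1−p₀)/n) = √(0.079431/2711) = 0.005413.
z = (0.102914 − 0.087)/0.005413 = 0.015914/0.005413 = 2.940.
p-value = 2·P(Z > 2.940) ≈ 0.0033. With α = 0.05, reject H₀.

z = 2.940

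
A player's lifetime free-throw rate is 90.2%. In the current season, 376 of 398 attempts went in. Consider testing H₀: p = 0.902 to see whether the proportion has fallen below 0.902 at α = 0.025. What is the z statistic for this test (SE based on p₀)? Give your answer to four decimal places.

p̂ = 376/398 = 0.944724.
SE = √(p₀(1−p₀)/n) = √(0.088396/398) = 0.014903.
z = (0.944724 − 0.902)/0.014903 = 0.042724/0.014903 = 2.8668.
p-value = P(Z < 2.867) ≈ 0.9979, so at α = 0.025 we fail to reject H₀.

z = 2.8668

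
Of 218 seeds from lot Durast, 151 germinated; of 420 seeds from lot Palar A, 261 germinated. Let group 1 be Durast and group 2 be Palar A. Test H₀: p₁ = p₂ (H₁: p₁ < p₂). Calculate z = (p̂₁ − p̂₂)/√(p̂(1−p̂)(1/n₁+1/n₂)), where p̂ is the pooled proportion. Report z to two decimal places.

p̂₁ = 151/218 ≈ 0.69266, p̂₂ = 261/420 ≈ 0.62143.
Pooled p̂ = (151+261)/(218+420) = 412/638 = 0.64577.
SE = √(0.228752 × 0.00696811) = 0.03992.
z = (0.69266 − 0.62143)/0.03992 = 0.07123/0.03992 = 1.78.
p-value = P(Z < 1.784) ≈ 0.9628.

z = 1.78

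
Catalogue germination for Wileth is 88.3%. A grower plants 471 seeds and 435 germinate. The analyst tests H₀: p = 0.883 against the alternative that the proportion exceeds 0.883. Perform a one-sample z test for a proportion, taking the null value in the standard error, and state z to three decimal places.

z = 2.739

p̂ = 435/471 ≈ 0.92357.
Under H₀, SE = √(0.883·0.117/471) = √(0.000219344) = 0.01481.
z = (0.92357 − 0.883)/0.01481 = 0.04057/0.01481 = 2.739.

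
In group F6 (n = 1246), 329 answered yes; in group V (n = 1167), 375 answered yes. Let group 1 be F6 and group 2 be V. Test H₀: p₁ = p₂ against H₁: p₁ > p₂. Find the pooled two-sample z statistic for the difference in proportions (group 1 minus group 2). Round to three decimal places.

p̂₁ = 329/1246 ≈ 0.26404, p̂₂ = 375/1167 ≈ 0.32134.
Pooled p̂ = (329+375)/(1246+1167) = 704/2413 = 0.29175.
SE = √(p̂(1−p̂)(1/n₁+1/n₂)) = √(0.29175·0.70825·0.00165947) = √(0.000342901) = 0.01852.
z = (0.26404 − 0.32134)/0.01852 = -0.05730/0.01852 = -3.094.
p-value = P(Z > -3.094) ≈ 0.9990.

z = -3.094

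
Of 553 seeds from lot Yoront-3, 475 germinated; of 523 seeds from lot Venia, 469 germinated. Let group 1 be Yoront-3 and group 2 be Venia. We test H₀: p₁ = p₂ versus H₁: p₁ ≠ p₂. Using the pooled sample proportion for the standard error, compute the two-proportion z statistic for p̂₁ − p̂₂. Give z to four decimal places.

z = -1.8889

p̂₁ = 475/553 = 0.8589512, p̂₂ = 469/523 = 0.8967495.
Pooled p̂ = (475+469)/(553+523) = 944/1076 = 0.8773234.
SE = √(p̂(1−p̂)(1/n₁+1/n₂)) = √(0.8773234·0.1226766·0.00372036) = √(0.000400412) = 0.0200103.
z = (0.8589512 − 0.8967495)/0.0200103 = -0.0377983/0.0200103 = -1.8889.
p-value = 2·P(Z > 1.889) ≈ 0.0589.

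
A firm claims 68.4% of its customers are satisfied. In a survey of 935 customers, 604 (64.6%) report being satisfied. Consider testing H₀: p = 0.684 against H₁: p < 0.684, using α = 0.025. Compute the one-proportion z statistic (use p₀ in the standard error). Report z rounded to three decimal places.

z = -2.500

p̂ = 604/935 ≈ 0.645989.
Under H₀, SE = √(0.684·0.316/935) = √(0.00023117) = 0.015204.
z = (0.645989 − 0.684)/0.015204 = -0.038011/0.015204 = -2.500.
p-value = P(Z < -2.500) ≈ 0.0062. With α = 0.025, reject H₀.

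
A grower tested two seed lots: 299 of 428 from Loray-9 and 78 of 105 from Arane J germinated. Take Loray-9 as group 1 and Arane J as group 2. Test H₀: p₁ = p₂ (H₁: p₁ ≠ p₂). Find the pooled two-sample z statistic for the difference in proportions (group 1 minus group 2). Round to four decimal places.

z = -0.8932

p̂₁ = 299/428 ≈ 0.698598, p̂₂ = 78/105 ≈ 0.742857.
Pooled p̂ = (299+78)/(428+105) = 377/533 = 0.707317.
SE = √(0.20702 × 0.0118603) = 0.049551.
z = (0.698598 − 0.742857)/0.049551 = -0.044259/0.049551 = -0.8932.
p-value = 2·P(Z > 0.893) ≈ 0.3717.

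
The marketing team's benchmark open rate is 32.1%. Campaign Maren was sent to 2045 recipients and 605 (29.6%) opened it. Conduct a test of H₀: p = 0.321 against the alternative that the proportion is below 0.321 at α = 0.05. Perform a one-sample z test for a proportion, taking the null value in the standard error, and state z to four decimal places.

z = -2.4367

p̂ = 605/2045 = 0.295844.
SE = √(p₀(1−p₀)/n) = √(0.21796/2045) = 0.010324.
z = (0.295844 − 0.321)/0.010324 = -0.025156/0.010324 = -2.4367.
p-value = P(Z < -2.437) ≈ 0.0074. With α = 0.05, reject H₀.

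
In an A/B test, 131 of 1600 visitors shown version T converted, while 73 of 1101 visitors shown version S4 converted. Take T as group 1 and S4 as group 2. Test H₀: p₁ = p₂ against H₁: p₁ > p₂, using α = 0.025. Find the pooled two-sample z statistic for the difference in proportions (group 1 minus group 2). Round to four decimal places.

p̂₁ = 131/1600 ≈ 0.081875, p̂₂ = 73/1101 ≈ 0.066303.
Pooled p̂ = (131+73)/(1600+1101) = 204/2701 = 0.075528.
SE = √(0.0698232 × 0.00153327) = 0.010347.
z = (0.081875 − 0.066303)/0.010347 = 0.015572/0.010347 = 1.5050.
p-value = P(Z > 1.505) ≈ 0.0662; since p > α = 0.025, fail to reject H₀.

z = 1.5050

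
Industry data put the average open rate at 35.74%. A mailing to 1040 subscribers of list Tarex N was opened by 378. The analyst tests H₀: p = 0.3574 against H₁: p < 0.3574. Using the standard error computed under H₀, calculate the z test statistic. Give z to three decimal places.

p̂ = 378/1040 = 0.36346.
SE = √(p₀(1−p₀)/n) = √(0.22967/1040) = 0.01486.
z = (0.36346 − 0.3574)/0.01486 = 0.00606/0.01486 = 0.408.

z = 0.408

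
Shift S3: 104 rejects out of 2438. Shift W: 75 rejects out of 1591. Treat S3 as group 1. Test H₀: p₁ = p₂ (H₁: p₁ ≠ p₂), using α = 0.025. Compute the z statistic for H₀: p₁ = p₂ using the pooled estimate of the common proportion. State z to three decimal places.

p̂₁ = 104/2438 = 0.04266, p̂₂ = 75/1591 = 0.04714.
Pooled p̂ = (104+75)/(2438+1591) = 179/4029 = 0.04443.
SE = √(p̂(1−p̂)(1/n₁+1/n₂)) = √(0.04443·0.95557·0.00103871) = √(4.40974e-05) = 0.00664.
z = (0.04266 − 0.04714)/0.00664 = -0.00448/0.00664 = -0.675.
p-value = 2·P(Z > 0.675) ≈ 0.4997. With α = 0.025, fail to reject H₀.

z = -0.675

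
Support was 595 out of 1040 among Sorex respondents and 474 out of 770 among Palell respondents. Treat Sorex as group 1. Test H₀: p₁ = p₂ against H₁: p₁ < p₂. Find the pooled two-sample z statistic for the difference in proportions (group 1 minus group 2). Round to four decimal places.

z = -1.8594

p̂₁ = 595/1040 ≈ 0.5721154, p̂₂ = 474/770 ≈ 0.6155844.
Pooled p̂ = (595+474)/(1040+770) = 1069/1810 = 0.5906077.
SE = √(0.24179 × 0.00226024) = 0.0233774.
z = (0.5721154 − 0.6155844)/0.0233774 = -0.0434690/0.0233774 = -1.8594.
p-value = P(Z < -1.859) ≈ 0.0315.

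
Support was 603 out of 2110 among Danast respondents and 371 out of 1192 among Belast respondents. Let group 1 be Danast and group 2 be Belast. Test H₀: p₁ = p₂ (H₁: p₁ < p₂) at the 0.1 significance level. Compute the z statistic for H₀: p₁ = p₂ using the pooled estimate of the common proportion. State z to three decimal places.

z = -1.541

p̂₁ = 603/2110 ≈ 0.28578, p̂₂ = 371/1192 ≈ 0.31124.
Pooled p̂ = (603+371)/(2110+1192) = 974/3302 = 0.29497.
SE = √(p̂(1−p̂)(1/n₁+1/n₂)) = √(0.29497·0.70503·0.00131286) = √(0.000273027) = 0.01652.
z = (0.28578 − 0.31124)/0.01652 = -0.02546/0.01652 = -1.541.
p-value = P(Z < -1.541) ≈ 0.0617, so at α = 0.1 we reject H₀.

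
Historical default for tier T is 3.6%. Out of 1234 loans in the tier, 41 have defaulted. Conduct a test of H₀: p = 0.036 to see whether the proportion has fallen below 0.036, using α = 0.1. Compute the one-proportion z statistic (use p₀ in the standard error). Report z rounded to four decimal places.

p̂ = 41/1234 ≈ 0.0332253.
Under H₀, SE = √(0.036·0.964/1234) = √(2.81232e-05) = 0.0053031.
z = (0.0332253 − 0.036)/0.0053031 = -0.0027747/0.0053031 = -0.5232.
p-value = P(Z < -0.523) ≈ 0.3004, so at α = 0.1 we fail to reject H₀.

z = -0.5232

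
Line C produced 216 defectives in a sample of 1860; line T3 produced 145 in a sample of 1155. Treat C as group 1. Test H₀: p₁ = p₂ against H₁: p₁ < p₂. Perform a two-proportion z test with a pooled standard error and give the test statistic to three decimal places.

p̂₁ = 216/1860 ≈ 0.11613, p̂₂ = 145/1155 ≈ 0.12554.
Pooled p̂ = (216+145)/(1860+1155) = 361/3015 = 0.11973.
SE = √(p̂(1−p̂)(1/n₁+1/n₂)) = √(0.11973·0.88027·0.00140344) = √(0.00014792) = 0.01216.
z = (0.11613 − 0.12554)/0.01216 = -0.00941/0.01216 = -0.774.

z = -0.774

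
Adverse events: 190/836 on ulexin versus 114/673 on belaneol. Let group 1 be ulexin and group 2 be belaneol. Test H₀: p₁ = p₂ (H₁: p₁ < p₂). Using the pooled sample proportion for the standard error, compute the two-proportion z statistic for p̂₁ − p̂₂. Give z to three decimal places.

z = 2.787

p̂₁ = 190/836 = 0.22727, p̂₂ = 114/673 = 0.16939.
Pooled p̂ = (190+114)/(836+673) = 304/1509 = 0.20146.
SE = √(0.160873 × 0.00268206) = 0.02077.
z = (0.22727 − 0.16939)/0.02077 = 0.05788/0.02077 = 2.787.
p-value = P(Z < 2.787) ≈ 0.9973.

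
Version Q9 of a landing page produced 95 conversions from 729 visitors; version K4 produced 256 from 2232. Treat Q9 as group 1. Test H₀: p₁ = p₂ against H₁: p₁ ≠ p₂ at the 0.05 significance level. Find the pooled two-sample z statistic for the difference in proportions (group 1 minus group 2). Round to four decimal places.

z = 1.1328

p̂₁ = 95/729 = 0.1303155, p̂₂ = 256/2232 = 0.1146953.
Pooled p̂ = (95+256)/(729+2232) = 351/2961 = 0.1185410.
SE = √(0.104489 × 0.00181977) = 0.0137893.
z = (0.1303155 − 0.1146953)/0.0137893 = 0.0156202/0.0137893 = 1.1328.
p-value = 2·P(Z > 1.133) ≈ 0.2573; since p > α = 0.05, fail to reject H₀.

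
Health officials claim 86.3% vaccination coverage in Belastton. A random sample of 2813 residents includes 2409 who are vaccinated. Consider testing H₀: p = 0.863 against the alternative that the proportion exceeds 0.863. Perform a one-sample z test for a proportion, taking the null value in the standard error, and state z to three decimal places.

p̂ = 2409/2813 = 0.856381.
SE = √(p₀(1−p₀)/n) = √(0.11823/2813) = 0.006483.
z = (0.856381 − 0.863)/0.006483 = -0.006619/0.006483 = -1.021.
p-value = P(Z > -1.021) ≈ 0.8464.

z = -1.021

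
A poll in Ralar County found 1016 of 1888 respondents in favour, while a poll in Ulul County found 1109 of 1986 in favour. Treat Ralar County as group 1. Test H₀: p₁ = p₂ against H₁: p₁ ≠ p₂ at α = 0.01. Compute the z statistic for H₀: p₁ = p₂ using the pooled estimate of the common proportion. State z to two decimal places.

p̂₁ = 1016/1888 = 0.5381, p̂₂ = 1109/1986 = 0.5584.
Pooled p̂ = (1016+1109)/(1888+1986) = 2125/3874 = 0.5485.
SE = √(p̂(1−p̂)(1/n₁+1/n₂)) = √(0.5485·0.4515·0.00103319) = √(0.000255863) = 0.0160.
z = (0.5381 − 0.5584)/0.0160 = -0.0203/0.0160 = -1.27.
p-value = 2·P(Z > 1.267) ≈ 0.2050; since p > α = 0.01, fail to reject H₀.

z = -1.27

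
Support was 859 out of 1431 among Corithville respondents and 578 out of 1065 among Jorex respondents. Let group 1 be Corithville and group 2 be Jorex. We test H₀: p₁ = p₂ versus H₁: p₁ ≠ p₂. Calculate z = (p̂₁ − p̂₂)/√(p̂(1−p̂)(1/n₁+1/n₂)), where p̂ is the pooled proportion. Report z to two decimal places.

p̂₁ = 859/1431 = 0.6003, p̂₂ = 578/1065 = 0.5427.
Pooled p̂ = (859+578)/(1431+1065) = 1437/2496 = 0.5757.
SE = √(0.244266 × 0.00163778) = 0.0200.
z = (0.6003 − 0.5427)/0.0200 = 0.0576/0.0200 = 2.88.
p-value = 2·P(Z > 2.878) ≈ 0.0040.

z = 2.88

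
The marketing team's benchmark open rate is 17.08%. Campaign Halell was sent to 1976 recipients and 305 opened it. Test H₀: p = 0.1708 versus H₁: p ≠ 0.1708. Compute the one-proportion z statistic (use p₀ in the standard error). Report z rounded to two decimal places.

z = -1.94

p̂ = 305/1976 ≈ 0.15435.
Standard error under H₀: √(0.1708×0.8292/1976) = 0.00847.
z = (0.15435 − 0.1708)/0.00847 = -0.01645/0.00847 = -1.94.
Two-sided p-value ≈ 2·Φ(−1.943) = 0.0520.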